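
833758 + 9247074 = 10080832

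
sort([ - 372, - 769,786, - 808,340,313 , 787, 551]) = [-808, - 769, - 372, 313, 340,551,786, 787 ]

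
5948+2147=8095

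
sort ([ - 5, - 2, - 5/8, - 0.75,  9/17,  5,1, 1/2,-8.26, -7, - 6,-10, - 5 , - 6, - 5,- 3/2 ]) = [-10, - 8.26, - 7 , - 6, - 6, - 5, - 5 , - 5, - 2, - 3/2, - 0.75, - 5/8,1/2, 9/17,1,5]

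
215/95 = 2 + 5/19 = 2.26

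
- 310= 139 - 449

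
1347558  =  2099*642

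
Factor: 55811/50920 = 2^( - 3)*5^( - 1)* 7^2*17^1 *19^(- 1) = 833/760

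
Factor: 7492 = 2^2*1873^1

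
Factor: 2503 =2503^1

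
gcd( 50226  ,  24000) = 6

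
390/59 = 6 + 36/59 = 6.61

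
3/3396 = 1/1132 = 0.00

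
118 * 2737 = 322966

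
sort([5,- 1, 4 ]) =[  -  1, 4,5]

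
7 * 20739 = 145173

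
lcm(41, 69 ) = 2829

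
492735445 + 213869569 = 706605014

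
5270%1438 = 956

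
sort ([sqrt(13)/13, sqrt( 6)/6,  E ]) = [ sqrt(13)/13,sqrt(6)/6,E ]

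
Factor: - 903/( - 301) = 3 = 3^1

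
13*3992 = 51896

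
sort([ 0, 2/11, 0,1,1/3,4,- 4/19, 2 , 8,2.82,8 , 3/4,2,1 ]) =[ - 4/19, 0 , 0,2/11,1/3 , 3/4, 1,1,2, 2,2.82,  4,8,8 ] 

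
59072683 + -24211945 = 34860738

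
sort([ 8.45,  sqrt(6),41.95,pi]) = [ sqrt( 6 ), pi,8.45, 41.95]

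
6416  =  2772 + 3644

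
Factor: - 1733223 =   -  3^1*67^1*8623^1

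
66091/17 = 66091/17 = 3887.71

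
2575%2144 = 431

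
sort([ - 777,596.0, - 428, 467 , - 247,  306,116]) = [ - 777,-428, -247,116,306, 467,  596.0 ]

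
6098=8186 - 2088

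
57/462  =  19/154  =  0.12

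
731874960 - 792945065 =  - 61070105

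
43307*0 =0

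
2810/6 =1405/3 = 468.33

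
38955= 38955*1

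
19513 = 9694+9819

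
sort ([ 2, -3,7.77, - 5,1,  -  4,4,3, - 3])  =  [-5,  -  4,  -  3 , - 3,1,2, 3, 4 , 7.77 ]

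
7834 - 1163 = 6671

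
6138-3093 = 3045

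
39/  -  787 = - 1+748/787 = - 0.05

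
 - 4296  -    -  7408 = 3112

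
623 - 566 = 57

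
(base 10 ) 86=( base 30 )2Q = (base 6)222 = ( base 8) 126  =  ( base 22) 3K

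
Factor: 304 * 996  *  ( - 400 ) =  -2^10*3^1*5^2*19^1*83^1 = - 121113600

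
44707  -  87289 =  - 42582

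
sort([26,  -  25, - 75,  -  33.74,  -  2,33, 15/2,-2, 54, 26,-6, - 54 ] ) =[-75, -54, - 33.74,-25,-6, - 2, - 2, 15/2, 26,26,33 , 54]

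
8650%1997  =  662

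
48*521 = 25008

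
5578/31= 5578/31 = 179.94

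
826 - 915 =  -  89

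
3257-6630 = - 3373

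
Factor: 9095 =5^1 * 17^1*107^1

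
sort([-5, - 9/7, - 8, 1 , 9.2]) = [ -8, - 5 , - 9/7, 1,9.2 ] 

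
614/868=307/434=0.71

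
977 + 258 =1235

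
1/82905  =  1/82905  =  0.00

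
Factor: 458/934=229/467 = 229^1*467^(  -  1)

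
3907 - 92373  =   - 88466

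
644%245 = 154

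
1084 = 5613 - 4529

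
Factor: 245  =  5^1*7^2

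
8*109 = 872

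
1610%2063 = 1610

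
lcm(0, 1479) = 0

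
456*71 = 32376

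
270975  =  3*90325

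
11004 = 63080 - 52076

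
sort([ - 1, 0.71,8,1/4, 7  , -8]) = [-8, - 1, 1/4,0.71,7,8] 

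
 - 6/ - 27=2/9  =  0.22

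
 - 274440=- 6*45740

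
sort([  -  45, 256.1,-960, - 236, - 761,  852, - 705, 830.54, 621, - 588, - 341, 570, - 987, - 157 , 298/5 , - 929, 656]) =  [ - 987,- 960,-929,- 761,-705 ,-588, - 341 ,  -  236,-157, - 45,298/5, 256.1, 570, 621,656, 830.54,852 ] 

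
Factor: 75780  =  2^2 * 3^2*5^1*421^1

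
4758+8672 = 13430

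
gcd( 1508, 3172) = 52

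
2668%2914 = 2668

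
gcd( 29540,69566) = 14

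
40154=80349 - 40195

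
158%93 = 65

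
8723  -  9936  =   - 1213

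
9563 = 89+9474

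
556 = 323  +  233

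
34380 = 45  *764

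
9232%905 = 182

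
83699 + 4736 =88435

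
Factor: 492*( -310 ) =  - 152520 = - 2^3 * 3^1*5^1*31^1 * 41^1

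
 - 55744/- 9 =55744/9=6193.78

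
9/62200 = 9/62200 = 0.00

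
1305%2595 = 1305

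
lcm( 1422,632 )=5688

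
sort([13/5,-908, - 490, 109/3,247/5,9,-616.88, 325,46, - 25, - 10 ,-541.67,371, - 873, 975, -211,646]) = [ - 908, - 873, - 616.88 , - 541.67, - 490, - 211,  -  25, - 10,  13/5,9 , 109/3,46,247/5,325, 371,646,975 ] 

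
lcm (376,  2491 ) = 19928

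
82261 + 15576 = 97837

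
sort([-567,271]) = [ - 567, 271]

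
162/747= 18/83= 0.22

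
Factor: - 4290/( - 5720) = 3/4  =  2^(  -  2 ) * 3^1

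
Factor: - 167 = -167^1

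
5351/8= 5351/8 = 668.88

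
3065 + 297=3362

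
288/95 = 3 + 3/95 = 3.03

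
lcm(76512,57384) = 229536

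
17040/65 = 3408/13 = 262.15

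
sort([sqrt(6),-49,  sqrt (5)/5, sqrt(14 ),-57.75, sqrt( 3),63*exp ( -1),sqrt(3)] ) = [ - 57.75 ,-49, sqrt( 5 ) /5,sqrt(3),sqrt( 3 ),  sqrt( 6 ), sqrt( 14 ), 63*exp( - 1)] 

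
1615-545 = 1070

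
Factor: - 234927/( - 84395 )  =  3^3*5^( - 1 )*7^1*11^1*113^1*16879^( - 1)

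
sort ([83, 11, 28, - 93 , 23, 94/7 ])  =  [-93,  11 , 94/7,23, 28, 83]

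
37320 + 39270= 76590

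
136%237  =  136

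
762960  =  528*1445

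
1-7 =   -  6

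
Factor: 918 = 2^1*3^3*17^1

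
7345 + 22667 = 30012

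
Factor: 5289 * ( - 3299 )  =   - 17448411 = - 3^1*41^1*43^1*3299^1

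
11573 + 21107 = 32680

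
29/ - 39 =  - 1 +10/39 = - 0.74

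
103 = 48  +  55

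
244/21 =244/21 = 11.62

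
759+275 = 1034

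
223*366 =81618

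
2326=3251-925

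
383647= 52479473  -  52095826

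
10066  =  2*5033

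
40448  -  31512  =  8936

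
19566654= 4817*4062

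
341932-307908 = 34024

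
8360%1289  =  626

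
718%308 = 102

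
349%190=159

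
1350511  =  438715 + 911796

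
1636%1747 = 1636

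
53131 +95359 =148490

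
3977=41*97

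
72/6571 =72/6571 = 0.01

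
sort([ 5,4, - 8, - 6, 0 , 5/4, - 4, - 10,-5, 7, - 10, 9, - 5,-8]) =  [ - 10, - 10,  -  8, - 8 , - 6,-5, - 5 , - 4,0, 5/4, 4, 5, 7, 9 ]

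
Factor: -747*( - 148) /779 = 2^2*3^2 * 19^( - 1 )*37^1*41^ ( - 1)*83^1=110556/779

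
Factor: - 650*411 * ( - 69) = 2^1*  3^2*5^2*13^1*23^1 * 137^1 =18433350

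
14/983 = 14/983 = 0.01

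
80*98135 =7850800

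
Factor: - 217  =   - 7^1 * 31^1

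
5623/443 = 5623/443 = 12.69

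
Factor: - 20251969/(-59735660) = 2^ ( - 2)*5^(-1)*71^1 * 151^1*239^(  -  1) * 1889^1*12497^(-1)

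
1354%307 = 126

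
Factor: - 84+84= 0^1 =0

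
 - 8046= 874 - 8920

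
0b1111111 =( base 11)106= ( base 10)127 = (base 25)52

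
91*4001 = 364091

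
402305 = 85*4733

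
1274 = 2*637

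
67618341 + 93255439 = 160873780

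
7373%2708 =1957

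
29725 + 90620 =120345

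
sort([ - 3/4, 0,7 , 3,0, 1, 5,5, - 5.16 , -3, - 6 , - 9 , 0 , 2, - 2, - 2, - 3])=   [ - 9,-6, - 5.16 , - 3, -3, - 2,  -  2,-3/4,  0, 0, 0,1 , 2, 3, 5, 5,  7]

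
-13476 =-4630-8846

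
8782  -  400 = 8382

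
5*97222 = 486110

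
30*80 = 2400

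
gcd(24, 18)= 6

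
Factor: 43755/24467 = 3^1*5^1*43^( - 1 )*569^( - 1 )*2917^1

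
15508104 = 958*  16188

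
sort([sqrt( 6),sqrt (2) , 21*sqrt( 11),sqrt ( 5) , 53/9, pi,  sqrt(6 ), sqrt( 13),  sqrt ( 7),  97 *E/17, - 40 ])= [ - 40,sqrt( 2), sqrt(5) , sqrt(6), sqrt(6), sqrt(7), pi,sqrt( 13 ), 53/9,97*E/17,  21*sqrt( 11 ) ] 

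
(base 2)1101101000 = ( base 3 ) 1012022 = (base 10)872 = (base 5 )11442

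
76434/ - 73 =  - 1048  +  70/73 = - 1047.04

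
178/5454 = 89/2727 = 0.03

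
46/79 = 46/79   =  0.58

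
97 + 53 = 150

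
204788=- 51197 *( - 4) 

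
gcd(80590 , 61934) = 2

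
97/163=97/163 =0.60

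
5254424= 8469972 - 3215548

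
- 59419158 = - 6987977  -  52431181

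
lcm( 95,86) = 8170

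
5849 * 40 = 233960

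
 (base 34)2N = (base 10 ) 91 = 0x5b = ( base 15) 61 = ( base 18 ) 51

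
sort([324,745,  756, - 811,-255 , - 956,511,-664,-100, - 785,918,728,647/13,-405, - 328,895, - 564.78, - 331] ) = [ - 956,  -  811,-785, - 664,-564.78, - 405,-331, - 328, - 255,-100,647/13,324,511,728,745,756, 895,918]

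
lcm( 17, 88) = 1496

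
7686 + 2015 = 9701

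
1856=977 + 879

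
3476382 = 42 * 82771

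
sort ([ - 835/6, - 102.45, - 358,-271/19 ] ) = [ - 358,- 835/6,- 102.45, - 271/19]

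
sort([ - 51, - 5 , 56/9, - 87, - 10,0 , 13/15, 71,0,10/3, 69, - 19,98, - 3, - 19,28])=[-87, - 51, - 19, - 19, - 10, - 5, - 3,0,0,13/15, 10/3,56/9,  28, 69, 71, 98] 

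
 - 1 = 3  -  4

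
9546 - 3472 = 6074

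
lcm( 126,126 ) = 126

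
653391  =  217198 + 436193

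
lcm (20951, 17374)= 712334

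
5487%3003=2484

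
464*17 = 7888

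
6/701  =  6/701= 0.01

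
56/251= 56/251= 0.22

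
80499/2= 40249 + 1/2= 40249.50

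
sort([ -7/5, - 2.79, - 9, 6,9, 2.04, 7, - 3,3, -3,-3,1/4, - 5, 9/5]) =[ - 9, - 5,-3,-3,-3, -2.79, - 7/5,  1/4, 9/5,2.04,3,6,7, 9]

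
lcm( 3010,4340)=186620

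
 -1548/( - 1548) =1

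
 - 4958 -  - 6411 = 1453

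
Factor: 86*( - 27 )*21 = -48762 = -  2^1*3^4 * 7^1*43^1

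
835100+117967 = 953067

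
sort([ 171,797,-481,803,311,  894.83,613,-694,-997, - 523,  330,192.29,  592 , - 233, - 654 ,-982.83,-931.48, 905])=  [  -  997,  -  982.83, - 931.48 ,-694, - 654,-523, - 481 , - 233,171,192.29, 311,330,592, 613, 797,803,894.83, 905 ] 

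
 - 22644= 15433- 38077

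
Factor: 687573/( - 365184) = - 241/128 = - 2^( - 7)*241^1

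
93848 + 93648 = 187496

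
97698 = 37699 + 59999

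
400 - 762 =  - 362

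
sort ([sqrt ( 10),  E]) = [E,sqrt( 10)]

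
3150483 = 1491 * 2113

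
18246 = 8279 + 9967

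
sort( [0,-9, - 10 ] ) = [-10, - 9,  0]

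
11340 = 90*126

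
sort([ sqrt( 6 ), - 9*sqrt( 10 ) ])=[ - 9*sqrt ( 10 ) , sqrt( 6)]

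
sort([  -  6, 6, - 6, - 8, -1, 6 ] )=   [ - 8, -6,-6, - 1, 6, 6] 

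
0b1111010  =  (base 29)46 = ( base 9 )145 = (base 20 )62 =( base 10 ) 122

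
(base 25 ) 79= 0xB8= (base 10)184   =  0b10111000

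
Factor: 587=587^1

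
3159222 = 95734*33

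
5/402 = 5/402 = 0.01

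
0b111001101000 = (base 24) 69g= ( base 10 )3688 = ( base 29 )4B5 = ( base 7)13516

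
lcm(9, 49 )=441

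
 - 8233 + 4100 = - 4133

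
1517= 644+873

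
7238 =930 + 6308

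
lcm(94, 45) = 4230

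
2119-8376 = -6257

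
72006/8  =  9000 + 3/4 = 9000.75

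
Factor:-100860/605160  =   - 1/6 =-2^ (  -  1) * 3^( - 1)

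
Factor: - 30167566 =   -  2^1* 11^1*13^1 * 313^1 * 337^1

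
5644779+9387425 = 15032204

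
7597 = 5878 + 1719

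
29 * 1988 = 57652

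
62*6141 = 380742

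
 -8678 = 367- 9045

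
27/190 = 27/190 = 0.14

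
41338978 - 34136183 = 7202795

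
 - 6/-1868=3/934=0.00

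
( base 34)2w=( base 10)100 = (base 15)6A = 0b1100100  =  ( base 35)2U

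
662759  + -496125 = 166634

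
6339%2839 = 661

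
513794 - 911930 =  - 398136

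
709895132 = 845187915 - 135292783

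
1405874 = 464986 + 940888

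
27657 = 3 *9219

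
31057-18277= 12780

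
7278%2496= 2286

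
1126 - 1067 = 59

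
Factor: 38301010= 2^1*5^1*11^1*348191^1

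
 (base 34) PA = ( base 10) 860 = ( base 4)31130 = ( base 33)Q2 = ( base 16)35c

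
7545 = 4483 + 3062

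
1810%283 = 112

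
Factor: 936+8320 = 9256 = 2^3*13^1*89^1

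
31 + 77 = 108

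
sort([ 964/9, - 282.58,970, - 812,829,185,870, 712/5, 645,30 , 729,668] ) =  [ - 812,-282.58 , 30,964/9,712/5,185,645,668,729, 829, 870,970]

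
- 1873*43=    - 80539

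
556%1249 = 556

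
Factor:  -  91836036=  - 2^2 * 3^2 * 103^1*24767^1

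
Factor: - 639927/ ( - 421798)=2^ ( -1)*3^3*13^( - 1)*137^1*173^1*16223^( - 1 ) 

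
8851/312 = 28 + 115/312=28.37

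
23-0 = 23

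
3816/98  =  38 + 46/49 =38.94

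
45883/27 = 1699 + 10/27 = 1699.37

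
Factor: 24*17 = 408  =  2^3*3^1*17^1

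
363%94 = 81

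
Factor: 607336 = 2^3*89^1*853^1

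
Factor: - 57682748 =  - 2^2 *3581^1 * 4027^1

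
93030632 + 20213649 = 113244281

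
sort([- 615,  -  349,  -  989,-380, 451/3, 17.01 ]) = [ - 989,-615, - 380, - 349,17.01, 451/3]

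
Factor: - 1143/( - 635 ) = 9/5 = 3^2*5^ ( - 1)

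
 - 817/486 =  - 2+155/486 = -1.68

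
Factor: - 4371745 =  - 5^1*7^1 * 124907^1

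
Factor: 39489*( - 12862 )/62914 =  - 253953759/31457 = -3^1 * 59^1 * 83^( - 1)*109^1*379^(-1)*  13163^1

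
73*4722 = 344706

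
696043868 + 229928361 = 925972229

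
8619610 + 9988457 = 18608067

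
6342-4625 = 1717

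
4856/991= 4+892/991= 4.90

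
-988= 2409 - 3397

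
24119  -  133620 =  - 109501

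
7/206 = 7/206 = 0.03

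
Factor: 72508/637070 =36254/318535 = 2^1* 5^( - 1 )*7^( - 1)*19^( - 1)*479^( - 1) * 18127^1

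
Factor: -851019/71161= -3^1*13^1*21821^1 * 71161^( - 1 ) 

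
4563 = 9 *507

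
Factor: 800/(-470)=-2^4*5^1 * 47^( - 1) = - 80/47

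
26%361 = 26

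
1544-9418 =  - 7874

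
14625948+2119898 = 16745846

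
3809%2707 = 1102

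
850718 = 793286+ 57432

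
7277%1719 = 401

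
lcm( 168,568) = 11928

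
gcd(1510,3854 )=2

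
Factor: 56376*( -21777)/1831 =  - 2^3 * 3^6 *7^1 *17^1 * 29^1*61^1*1831^( - 1) =- 1227700152/1831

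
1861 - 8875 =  - 7014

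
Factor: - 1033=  - 1033^1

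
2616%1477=1139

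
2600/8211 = 2600/8211 = 0.32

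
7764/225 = 34 + 38/75 = 34.51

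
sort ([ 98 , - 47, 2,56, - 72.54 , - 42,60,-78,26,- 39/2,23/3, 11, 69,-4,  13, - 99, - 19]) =[-99, - 78,-72.54,- 47,-42,-39/2, - 19,-4,2, 23/3,11, 13,26,56,60,69,98]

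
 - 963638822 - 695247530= -1658886352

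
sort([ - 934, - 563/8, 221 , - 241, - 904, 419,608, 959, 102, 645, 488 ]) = [ - 934, - 904,  -  241, - 563/8,102,221, 419, 488,  608, 645,959]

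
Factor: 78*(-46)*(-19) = 2^2*3^1 * 13^1*19^1*23^1 = 68172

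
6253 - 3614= 2639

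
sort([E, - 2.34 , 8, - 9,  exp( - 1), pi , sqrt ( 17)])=[ - 9 , - 2.34,exp(- 1), E,  pi, sqrt( 17 ) , 8 ]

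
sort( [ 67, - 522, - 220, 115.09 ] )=[ - 522, - 220, 67,115.09]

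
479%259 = 220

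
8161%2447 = 820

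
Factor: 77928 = 2^3*3^1*17^1*191^1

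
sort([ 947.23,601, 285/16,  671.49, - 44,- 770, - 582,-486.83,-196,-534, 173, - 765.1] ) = [ - 770,-765.1, - 582,  -  534, - 486.83,- 196, - 44 , 285/16 , 173,601, 671.49,947.23] 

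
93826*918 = 86132268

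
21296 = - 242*(- 88 )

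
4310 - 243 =4067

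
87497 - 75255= 12242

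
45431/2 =22715 + 1/2 =22715.50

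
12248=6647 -  -  5601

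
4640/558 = 8 + 88/279 = 8.32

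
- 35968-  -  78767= 42799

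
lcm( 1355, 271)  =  1355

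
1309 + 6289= 7598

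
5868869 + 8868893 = 14737762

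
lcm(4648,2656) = 18592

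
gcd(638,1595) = 319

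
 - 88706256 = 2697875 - 91404131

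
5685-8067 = -2382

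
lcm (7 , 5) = 35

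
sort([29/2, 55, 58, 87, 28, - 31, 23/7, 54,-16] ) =[-31,  -  16 , 23/7, 29/2, 28,54,  55, 58, 87]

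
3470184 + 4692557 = 8162741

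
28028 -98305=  - 70277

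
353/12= 353/12= 29.42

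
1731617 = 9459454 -7727837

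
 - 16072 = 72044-88116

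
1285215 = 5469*235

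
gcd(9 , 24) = 3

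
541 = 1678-1137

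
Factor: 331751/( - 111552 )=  - 571/192 = - 2^ ( - 6)*3^(-1) *571^1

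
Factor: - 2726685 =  - 3^2*5^1 * 13^1*  59^1*79^1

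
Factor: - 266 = -2^1*7^1*19^1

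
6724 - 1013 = 5711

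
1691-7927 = - 6236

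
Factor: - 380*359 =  - 2^2*5^1*19^1*359^1= -136420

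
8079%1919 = 403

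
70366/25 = 2814 + 16/25 = 2814.64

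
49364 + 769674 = 819038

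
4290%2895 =1395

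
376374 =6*62729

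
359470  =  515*698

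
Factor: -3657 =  - 3^1*23^1*53^1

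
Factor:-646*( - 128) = 2^8*17^1*19^1=82688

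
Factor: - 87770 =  - 2^1*5^1*67^1*131^1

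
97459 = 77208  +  20251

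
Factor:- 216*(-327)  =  2^3  *  3^4*109^1 = 70632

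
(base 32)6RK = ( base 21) FJE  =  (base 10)7028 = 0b1101101110100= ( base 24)c4k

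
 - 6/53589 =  - 2/17863 = - 0.00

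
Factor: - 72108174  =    -  2^1*3^1*23^1 * 522523^1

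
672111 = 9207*73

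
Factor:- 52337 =  -  199^1*263^1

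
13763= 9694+4069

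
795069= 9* 88341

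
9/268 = 9/268 = 0.03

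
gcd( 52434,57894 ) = 6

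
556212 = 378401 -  - 177811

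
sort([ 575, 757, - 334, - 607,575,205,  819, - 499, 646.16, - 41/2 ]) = [ - 607,  -  499,-334, - 41/2,205,  575,575, 646.16,757, 819]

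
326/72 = 163/36= 4.53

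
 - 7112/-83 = 7112/83 =85.69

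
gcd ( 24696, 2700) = 36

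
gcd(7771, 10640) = 19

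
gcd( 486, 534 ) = 6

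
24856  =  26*956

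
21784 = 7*3112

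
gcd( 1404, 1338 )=6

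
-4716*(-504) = 2376864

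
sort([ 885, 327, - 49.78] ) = [ - 49.78,327,885 ] 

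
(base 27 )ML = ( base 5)4430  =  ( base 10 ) 615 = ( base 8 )1147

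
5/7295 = 1/1459 = 0.00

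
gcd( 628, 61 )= 1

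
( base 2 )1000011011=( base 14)2A7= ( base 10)539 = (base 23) 10A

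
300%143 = 14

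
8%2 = 0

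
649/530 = 649/530 = 1.22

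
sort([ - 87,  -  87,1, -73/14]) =[ - 87,-87, - 73/14,  1 ] 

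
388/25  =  15 + 13/25=15.52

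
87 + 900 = 987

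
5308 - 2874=2434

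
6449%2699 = 1051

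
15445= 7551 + 7894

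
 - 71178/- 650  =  35589/325 = 109.50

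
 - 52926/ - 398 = 26463/199 = 132.98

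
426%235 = 191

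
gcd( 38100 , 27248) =4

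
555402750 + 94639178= 650041928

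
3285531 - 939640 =2345891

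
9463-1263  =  8200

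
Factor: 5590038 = 2^1 *3^1*421^1 * 2213^1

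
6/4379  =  6/4379 = 0.00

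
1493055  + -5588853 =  - 4095798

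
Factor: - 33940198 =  - 2^1*16970099^1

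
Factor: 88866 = 2^1*3^2*4937^1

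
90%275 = 90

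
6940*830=5760200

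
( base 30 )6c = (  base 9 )233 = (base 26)7a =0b11000000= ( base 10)192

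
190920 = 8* 23865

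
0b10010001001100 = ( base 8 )22114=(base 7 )36043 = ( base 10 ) 9292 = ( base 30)A9M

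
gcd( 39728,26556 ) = 4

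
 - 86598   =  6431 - 93029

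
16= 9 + 7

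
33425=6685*5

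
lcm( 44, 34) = 748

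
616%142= 48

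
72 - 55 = 17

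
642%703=642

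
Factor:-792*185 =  - 2^3*3^2*5^1 * 11^1*37^1= - 146520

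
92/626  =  46/313=0.15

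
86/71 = 86/71=1.21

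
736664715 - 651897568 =84767147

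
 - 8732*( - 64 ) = 558848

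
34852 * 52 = 1812304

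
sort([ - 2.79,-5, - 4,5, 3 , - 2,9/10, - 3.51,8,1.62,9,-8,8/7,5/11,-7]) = [ - 8 ,-7 , - 5, -4,-3.51, - 2.79, -2 , 5/11,9/10, 8/7, 1.62 , 3, 5,8, 9 ] 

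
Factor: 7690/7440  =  769/744 = 2^( - 3 )*3^( - 1) * 31^( - 1)* 769^1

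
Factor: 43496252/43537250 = 2^1*5^( - 3)*53^1*174149^(-1 ) *205171^1  =  21748126/21768625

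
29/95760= 29/95760 = 0.00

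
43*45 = 1935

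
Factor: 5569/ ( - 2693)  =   - 2693^( -1)* 5569^1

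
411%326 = 85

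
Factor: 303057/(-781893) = -33673/86877 = -3^( - 2)*7^ (-2 )*151^1*197^(  -  1)*223^1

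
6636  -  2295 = 4341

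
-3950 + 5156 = 1206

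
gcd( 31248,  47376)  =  1008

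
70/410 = 7/41 =0.17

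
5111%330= 161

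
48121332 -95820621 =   -  47699289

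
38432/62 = 19216/31 = 619.87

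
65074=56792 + 8282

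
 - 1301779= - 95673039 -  - 94371260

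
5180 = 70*74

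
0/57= 0  =  0.00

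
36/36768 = 3/3064 = 0.00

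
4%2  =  0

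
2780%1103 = 574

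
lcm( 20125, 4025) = 20125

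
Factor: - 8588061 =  - 3^2*954229^1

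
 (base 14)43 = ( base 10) 59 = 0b111011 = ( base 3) 2012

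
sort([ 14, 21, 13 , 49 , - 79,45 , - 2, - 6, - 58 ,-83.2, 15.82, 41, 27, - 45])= [ - 83.2 ,-79, - 58 ,-45, - 6,-2, 13,14,15.82, 21, 27 , 41,45 , 49 ] 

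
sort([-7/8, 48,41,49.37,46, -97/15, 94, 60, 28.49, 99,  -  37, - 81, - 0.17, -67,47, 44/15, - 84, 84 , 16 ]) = [ - 84, - 81, - 67, - 37, - 97/15, - 7/8, - 0.17,44/15, 16, 28.49,  41,46,47, 48,  49.37,60,84,94,99]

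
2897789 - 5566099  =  -2668310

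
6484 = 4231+2253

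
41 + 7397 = 7438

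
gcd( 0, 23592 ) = 23592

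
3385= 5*677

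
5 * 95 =475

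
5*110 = 550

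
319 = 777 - 458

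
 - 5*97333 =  - 486665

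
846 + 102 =948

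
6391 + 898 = 7289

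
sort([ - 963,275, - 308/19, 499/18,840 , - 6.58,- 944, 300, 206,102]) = [  -  963, - 944, - 308/19, - 6.58 , 499/18, 102,206,275,300, 840 ] 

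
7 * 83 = 581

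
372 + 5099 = 5471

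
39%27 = 12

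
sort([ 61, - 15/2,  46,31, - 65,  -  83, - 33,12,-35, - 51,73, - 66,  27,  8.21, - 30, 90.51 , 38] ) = [-83  , - 66 , - 65,  -  51,-35, - 33, - 30, - 15/2,8.21, 12, 27, 31, 38, 46, 61, 73, 90.51]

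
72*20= 1440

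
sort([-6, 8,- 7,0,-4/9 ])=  [ - 7,- 6,-4/9, 0,8]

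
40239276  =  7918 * 5082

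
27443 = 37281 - 9838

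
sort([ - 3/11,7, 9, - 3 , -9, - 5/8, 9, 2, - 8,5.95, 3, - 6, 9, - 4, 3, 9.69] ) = [ - 9,-8,- 6,-4, - 3, - 5/8,-3/11,  2,3,3,5.95,7 , 9, 9,9, 9.69 ] 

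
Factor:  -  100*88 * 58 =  - 510400 = - 2^6*5^2*11^1*29^1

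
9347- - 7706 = 17053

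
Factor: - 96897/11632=-2^(-4) *3^1*727^(  -  1)*32299^1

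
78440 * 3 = 235320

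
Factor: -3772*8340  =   - 2^4 * 3^1*5^1*23^1*41^1*139^1  =  - 31458480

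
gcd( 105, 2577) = 3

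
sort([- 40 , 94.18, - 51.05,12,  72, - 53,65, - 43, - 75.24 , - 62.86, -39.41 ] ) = [  -  75.24, - 62.86, - 53, - 51.05, - 43, - 40, - 39.41,12,65, 72,94.18 ]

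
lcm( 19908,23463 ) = 656964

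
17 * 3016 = 51272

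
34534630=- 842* (  -  41015 )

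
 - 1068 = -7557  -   - 6489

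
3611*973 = 3513503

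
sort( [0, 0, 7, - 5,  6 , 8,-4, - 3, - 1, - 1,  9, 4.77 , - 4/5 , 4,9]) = [ - 5, - 4, - 3,-1, - 1,-4/5,0, 0 , 4, 4.77, 6, 7, 8, 9, 9]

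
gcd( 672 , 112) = 112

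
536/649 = 536/649 = 0.83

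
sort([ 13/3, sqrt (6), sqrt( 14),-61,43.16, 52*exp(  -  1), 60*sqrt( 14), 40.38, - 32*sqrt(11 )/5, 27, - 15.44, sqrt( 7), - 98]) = [-98, - 61,  -  32* sqrt ( 11 )/5, - 15.44, sqrt( 6 ), sqrt( 7),sqrt (14), 13/3,52*exp (- 1), 27, 40.38,  43.16,  60 * sqrt ( 14 )] 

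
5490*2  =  10980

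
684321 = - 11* ( - 62211) 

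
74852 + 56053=130905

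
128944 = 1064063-935119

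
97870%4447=36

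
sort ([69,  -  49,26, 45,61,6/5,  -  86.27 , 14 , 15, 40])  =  [  -  86.27 , - 49,6/5, 14  ,  15,26, 40, 45,61,69]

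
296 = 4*74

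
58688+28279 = 86967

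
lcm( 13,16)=208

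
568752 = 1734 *328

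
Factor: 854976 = 2^6*3^1*61^1*73^1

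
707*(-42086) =  -  29754802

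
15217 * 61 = 928237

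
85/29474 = 85/29474 = 0.00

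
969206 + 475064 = 1444270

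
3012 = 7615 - 4603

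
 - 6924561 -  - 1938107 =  - 4986454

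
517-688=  - 171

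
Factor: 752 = 2^4 * 47^1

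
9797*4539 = 44468583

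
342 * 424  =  145008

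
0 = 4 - 4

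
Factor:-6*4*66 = -2^4*3^2*11^1= - 1584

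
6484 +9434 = 15918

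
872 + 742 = 1614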